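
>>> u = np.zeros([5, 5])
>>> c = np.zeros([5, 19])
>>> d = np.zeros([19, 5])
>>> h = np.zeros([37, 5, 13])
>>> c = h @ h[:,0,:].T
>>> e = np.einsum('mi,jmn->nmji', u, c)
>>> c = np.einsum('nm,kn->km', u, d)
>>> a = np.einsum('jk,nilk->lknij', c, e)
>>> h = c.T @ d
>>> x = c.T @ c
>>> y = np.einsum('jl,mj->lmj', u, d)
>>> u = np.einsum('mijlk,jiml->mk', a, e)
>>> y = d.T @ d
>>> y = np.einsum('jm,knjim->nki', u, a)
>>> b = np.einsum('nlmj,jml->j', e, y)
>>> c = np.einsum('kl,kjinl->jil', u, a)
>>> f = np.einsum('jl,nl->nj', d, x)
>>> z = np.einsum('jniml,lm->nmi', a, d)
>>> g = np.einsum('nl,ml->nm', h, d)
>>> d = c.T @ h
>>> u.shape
(37, 19)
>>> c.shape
(5, 37, 19)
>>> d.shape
(19, 37, 5)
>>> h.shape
(5, 5)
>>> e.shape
(37, 5, 37, 5)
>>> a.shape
(37, 5, 37, 5, 19)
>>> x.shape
(5, 5)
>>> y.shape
(5, 37, 5)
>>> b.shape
(5,)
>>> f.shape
(5, 19)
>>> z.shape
(5, 5, 37)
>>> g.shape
(5, 19)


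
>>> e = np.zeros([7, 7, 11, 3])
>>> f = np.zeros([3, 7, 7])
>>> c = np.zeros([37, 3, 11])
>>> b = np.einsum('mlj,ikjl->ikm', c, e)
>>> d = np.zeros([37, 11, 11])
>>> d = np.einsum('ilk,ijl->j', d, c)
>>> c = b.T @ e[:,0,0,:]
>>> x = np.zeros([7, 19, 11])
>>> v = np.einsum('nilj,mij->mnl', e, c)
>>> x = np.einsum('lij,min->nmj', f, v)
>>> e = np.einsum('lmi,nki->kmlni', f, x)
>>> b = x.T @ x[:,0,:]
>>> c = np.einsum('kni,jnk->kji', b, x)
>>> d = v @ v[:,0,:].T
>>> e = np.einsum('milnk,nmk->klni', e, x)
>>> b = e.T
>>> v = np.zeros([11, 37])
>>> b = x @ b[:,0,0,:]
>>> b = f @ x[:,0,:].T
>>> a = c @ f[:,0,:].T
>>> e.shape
(7, 3, 11, 7)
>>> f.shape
(3, 7, 7)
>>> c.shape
(7, 11, 7)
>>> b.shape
(3, 7, 11)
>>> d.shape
(37, 7, 37)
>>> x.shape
(11, 37, 7)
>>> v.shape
(11, 37)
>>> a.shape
(7, 11, 3)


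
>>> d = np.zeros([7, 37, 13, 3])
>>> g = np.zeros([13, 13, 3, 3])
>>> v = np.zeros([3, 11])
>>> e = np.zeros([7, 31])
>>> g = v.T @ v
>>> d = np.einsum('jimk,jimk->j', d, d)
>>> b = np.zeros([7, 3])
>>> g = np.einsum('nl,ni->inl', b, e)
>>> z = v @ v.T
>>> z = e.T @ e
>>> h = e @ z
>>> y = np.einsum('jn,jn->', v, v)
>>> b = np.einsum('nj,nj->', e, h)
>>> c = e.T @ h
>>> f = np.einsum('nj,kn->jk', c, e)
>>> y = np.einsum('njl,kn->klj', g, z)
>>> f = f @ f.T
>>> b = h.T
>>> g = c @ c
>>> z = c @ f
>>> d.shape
(7,)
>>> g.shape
(31, 31)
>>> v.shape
(3, 11)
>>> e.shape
(7, 31)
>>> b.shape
(31, 7)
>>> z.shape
(31, 31)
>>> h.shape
(7, 31)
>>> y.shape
(31, 3, 7)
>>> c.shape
(31, 31)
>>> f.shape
(31, 31)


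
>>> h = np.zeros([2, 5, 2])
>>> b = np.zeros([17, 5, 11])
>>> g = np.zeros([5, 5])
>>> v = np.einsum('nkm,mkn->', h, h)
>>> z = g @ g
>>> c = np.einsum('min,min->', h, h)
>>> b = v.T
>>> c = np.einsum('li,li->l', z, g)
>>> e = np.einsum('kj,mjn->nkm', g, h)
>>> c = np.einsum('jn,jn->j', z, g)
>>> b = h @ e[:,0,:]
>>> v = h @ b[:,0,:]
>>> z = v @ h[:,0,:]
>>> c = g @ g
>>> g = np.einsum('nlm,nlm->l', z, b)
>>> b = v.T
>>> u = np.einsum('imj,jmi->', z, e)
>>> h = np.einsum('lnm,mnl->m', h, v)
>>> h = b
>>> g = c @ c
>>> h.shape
(2, 5, 2)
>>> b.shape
(2, 5, 2)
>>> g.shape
(5, 5)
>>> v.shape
(2, 5, 2)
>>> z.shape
(2, 5, 2)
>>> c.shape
(5, 5)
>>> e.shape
(2, 5, 2)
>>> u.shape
()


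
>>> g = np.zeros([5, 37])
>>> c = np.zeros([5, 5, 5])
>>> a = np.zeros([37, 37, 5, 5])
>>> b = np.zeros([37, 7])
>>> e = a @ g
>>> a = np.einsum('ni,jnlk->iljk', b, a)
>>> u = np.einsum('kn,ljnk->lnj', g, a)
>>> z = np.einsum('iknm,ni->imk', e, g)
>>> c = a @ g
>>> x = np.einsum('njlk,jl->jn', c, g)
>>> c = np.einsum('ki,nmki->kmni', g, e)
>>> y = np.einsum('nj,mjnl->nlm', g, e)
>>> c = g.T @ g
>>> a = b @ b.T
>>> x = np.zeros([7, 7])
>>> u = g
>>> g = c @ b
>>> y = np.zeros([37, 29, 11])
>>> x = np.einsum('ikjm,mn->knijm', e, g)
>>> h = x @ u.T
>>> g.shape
(37, 7)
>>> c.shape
(37, 37)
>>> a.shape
(37, 37)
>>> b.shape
(37, 7)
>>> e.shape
(37, 37, 5, 37)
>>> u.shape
(5, 37)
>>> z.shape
(37, 37, 37)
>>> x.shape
(37, 7, 37, 5, 37)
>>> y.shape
(37, 29, 11)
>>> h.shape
(37, 7, 37, 5, 5)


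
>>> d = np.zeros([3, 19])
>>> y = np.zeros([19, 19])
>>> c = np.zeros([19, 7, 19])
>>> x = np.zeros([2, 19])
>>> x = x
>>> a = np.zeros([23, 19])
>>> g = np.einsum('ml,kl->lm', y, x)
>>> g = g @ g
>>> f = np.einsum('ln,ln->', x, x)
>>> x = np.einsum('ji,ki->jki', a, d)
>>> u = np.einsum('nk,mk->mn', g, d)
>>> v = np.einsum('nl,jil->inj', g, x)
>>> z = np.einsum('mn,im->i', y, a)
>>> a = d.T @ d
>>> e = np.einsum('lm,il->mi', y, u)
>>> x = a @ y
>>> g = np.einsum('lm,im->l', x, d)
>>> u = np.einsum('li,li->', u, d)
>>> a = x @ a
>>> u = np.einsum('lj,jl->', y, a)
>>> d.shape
(3, 19)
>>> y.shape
(19, 19)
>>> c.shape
(19, 7, 19)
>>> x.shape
(19, 19)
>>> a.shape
(19, 19)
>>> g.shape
(19,)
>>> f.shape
()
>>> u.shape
()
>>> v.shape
(3, 19, 23)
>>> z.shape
(23,)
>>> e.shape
(19, 3)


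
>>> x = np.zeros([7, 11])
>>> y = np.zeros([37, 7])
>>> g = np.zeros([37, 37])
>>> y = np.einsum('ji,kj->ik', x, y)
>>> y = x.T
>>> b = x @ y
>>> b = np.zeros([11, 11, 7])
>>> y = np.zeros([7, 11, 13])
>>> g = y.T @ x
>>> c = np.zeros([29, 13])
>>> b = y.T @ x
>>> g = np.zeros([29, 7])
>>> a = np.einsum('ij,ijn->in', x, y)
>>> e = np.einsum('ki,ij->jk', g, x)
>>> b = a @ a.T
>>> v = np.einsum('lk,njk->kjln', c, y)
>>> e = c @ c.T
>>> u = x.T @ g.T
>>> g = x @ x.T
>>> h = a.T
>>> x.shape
(7, 11)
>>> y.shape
(7, 11, 13)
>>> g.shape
(7, 7)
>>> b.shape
(7, 7)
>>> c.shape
(29, 13)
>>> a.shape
(7, 13)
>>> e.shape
(29, 29)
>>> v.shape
(13, 11, 29, 7)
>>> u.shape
(11, 29)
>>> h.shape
(13, 7)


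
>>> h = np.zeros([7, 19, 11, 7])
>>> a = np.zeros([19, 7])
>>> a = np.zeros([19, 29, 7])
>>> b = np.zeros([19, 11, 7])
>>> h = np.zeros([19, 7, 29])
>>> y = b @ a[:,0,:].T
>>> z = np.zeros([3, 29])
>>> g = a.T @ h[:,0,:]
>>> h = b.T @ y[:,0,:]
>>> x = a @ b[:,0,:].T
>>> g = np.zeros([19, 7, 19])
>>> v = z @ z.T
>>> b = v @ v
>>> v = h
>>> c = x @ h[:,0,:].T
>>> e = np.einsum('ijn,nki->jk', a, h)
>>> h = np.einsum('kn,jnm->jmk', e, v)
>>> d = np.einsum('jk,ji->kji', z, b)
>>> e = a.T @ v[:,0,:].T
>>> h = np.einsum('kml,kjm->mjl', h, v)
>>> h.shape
(19, 11, 29)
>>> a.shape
(19, 29, 7)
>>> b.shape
(3, 3)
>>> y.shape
(19, 11, 19)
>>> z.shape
(3, 29)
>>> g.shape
(19, 7, 19)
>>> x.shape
(19, 29, 19)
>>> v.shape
(7, 11, 19)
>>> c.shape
(19, 29, 7)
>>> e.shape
(7, 29, 7)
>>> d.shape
(29, 3, 3)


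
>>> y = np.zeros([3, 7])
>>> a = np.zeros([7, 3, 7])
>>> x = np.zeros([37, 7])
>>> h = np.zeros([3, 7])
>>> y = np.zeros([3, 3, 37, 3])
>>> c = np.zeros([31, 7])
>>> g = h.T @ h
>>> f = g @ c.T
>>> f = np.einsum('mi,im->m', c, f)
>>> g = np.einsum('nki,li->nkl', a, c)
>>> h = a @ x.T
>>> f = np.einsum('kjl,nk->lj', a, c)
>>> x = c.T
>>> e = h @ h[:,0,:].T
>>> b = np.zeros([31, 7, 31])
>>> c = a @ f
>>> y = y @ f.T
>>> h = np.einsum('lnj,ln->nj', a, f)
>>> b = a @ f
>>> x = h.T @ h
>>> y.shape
(3, 3, 37, 7)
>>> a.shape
(7, 3, 7)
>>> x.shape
(7, 7)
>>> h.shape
(3, 7)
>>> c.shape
(7, 3, 3)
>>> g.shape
(7, 3, 31)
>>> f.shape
(7, 3)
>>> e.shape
(7, 3, 7)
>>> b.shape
(7, 3, 3)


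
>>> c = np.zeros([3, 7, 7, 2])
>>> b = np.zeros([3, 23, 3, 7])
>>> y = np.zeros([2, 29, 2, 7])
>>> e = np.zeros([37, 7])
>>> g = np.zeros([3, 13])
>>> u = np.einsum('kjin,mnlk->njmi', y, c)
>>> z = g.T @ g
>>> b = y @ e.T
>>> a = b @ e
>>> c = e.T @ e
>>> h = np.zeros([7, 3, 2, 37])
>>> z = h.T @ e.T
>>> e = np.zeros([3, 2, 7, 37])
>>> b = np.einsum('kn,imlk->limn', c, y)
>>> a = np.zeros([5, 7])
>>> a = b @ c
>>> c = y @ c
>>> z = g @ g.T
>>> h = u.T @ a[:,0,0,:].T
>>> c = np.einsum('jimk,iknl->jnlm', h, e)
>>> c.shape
(2, 7, 37, 29)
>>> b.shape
(2, 2, 29, 7)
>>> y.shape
(2, 29, 2, 7)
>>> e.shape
(3, 2, 7, 37)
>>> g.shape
(3, 13)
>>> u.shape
(7, 29, 3, 2)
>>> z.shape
(3, 3)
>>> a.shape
(2, 2, 29, 7)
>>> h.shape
(2, 3, 29, 2)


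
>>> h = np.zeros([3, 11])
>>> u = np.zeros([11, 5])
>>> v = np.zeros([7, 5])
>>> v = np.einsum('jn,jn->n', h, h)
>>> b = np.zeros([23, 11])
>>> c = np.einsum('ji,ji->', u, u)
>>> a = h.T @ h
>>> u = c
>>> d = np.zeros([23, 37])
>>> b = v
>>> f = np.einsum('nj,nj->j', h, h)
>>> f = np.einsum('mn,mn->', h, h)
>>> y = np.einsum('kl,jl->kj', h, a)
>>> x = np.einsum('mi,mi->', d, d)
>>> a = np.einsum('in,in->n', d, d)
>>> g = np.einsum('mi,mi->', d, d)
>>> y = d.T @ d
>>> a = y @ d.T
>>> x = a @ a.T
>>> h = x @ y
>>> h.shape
(37, 37)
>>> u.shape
()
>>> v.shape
(11,)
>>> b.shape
(11,)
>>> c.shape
()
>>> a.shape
(37, 23)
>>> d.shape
(23, 37)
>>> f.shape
()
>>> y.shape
(37, 37)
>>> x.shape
(37, 37)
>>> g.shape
()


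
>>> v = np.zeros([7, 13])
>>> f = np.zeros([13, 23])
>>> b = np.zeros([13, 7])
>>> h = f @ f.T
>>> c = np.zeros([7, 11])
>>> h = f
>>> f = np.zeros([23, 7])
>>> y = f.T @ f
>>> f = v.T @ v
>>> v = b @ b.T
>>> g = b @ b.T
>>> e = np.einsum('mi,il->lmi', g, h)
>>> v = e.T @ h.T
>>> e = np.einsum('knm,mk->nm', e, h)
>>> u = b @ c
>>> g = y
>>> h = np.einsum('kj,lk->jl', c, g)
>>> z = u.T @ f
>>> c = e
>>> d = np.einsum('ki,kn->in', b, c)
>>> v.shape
(13, 13, 13)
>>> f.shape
(13, 13)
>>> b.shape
(13, 7)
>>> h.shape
(11, 7)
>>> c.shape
(13, 13)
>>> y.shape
(7, 7)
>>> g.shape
(7, 7)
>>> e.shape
(13, 13)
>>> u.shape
(13, 11)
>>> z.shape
(11, 13)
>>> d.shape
(7, 13)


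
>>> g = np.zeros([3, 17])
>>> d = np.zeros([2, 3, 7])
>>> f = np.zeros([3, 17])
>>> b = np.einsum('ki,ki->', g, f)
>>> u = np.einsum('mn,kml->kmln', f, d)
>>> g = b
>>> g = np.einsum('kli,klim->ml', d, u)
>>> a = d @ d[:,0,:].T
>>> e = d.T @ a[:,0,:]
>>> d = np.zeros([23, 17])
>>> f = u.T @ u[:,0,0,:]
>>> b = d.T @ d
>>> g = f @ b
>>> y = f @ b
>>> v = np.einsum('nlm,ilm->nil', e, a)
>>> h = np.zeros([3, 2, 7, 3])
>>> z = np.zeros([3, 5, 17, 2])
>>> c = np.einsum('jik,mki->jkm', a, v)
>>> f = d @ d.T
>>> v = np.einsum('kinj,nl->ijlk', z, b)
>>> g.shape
(17, 7, 3, 17)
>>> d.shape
(23, 17)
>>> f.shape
(23, 23)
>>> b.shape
(17, 17)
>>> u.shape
(2, 3, 7, 17)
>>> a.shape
(2, 3, 2)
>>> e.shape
(7, 3, 2)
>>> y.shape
(17, 7, 3, 17)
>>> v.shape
(5, 2, 17, 3)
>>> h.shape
(3, 2, 7, 3)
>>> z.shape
(3, 5, 17, 2)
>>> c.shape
(2, 2, 7)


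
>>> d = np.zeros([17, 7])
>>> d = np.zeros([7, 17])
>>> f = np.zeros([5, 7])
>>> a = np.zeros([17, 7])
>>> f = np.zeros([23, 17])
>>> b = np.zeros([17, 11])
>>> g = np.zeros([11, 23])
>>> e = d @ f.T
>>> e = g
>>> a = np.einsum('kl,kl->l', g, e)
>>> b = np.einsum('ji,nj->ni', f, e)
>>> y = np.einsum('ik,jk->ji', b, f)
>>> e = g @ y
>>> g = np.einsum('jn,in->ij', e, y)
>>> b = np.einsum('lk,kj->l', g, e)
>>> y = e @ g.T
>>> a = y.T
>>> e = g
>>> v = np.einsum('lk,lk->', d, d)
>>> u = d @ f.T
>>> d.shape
(7, 17)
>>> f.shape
(23, 17)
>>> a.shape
(23, 11)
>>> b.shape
(23,)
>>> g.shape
(23, 11)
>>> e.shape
(23, 11)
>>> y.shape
(11, 23)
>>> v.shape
()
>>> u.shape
(7, 23)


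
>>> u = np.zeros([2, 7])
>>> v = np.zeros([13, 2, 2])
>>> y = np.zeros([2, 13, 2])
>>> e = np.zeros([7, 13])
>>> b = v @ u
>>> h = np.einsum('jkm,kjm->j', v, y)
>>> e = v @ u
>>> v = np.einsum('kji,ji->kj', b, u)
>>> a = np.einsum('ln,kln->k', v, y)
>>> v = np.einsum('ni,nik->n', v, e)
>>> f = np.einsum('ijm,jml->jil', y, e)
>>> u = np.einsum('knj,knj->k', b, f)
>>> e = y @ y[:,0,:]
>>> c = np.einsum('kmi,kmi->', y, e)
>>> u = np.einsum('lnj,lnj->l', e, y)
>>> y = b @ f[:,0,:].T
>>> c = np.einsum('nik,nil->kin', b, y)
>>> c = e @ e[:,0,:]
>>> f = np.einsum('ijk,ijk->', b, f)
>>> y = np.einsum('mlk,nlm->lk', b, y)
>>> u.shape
(2,)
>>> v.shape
(13,)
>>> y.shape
(2, 7)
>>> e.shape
(2, 13, 2)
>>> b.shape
(13, 2, 7)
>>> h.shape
(13,)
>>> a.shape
(2,)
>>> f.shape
()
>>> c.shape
(2, 13, 2)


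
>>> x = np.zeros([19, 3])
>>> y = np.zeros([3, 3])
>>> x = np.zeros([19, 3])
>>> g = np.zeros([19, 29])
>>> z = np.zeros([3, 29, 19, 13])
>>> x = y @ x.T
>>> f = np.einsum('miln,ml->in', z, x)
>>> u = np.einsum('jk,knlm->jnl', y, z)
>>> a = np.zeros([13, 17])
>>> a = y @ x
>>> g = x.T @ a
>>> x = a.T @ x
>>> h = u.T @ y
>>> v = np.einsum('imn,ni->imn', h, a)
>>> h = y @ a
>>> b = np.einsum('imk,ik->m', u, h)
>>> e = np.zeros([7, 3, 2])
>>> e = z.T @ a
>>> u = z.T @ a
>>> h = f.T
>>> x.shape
(19, 19)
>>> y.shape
(3, 3)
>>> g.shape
(19, 19)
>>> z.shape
(3, 29, 19, 13)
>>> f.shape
(29, 13)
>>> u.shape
(13, 19, 29, 19)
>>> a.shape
(3, 19)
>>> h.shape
(13, 29)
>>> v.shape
(19, 29, 3)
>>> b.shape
(29,)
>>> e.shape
(13, 19, 29, 19)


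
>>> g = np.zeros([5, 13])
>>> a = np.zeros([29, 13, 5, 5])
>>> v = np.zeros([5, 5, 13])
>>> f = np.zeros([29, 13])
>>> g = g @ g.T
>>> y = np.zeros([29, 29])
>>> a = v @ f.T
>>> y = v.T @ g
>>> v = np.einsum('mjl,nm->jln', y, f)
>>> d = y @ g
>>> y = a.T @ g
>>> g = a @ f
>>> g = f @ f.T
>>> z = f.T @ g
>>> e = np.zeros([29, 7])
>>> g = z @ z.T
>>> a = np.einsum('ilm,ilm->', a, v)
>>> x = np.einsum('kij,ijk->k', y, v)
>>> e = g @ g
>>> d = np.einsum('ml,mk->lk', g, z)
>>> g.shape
(13, 13)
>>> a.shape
()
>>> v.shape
(5, 5, 29)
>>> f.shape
(29, 13)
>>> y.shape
(29, 5, 5)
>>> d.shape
(13, 29)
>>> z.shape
(13, 29)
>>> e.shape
(13, 13)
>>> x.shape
(29,)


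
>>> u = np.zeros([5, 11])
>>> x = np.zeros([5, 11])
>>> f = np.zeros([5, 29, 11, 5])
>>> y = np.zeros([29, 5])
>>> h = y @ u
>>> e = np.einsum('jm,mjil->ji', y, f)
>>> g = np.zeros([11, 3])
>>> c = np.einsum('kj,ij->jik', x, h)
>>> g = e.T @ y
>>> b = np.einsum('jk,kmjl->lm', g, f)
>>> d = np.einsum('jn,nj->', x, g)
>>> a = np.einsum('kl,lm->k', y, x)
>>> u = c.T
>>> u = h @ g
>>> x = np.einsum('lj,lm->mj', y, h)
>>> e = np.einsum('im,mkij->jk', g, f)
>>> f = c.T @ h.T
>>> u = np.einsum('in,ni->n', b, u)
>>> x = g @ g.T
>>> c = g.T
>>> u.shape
(29,)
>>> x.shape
(11, 11)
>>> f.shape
(5, 29, 29)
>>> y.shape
(29, 5)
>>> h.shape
(29, 11)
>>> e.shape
(5, 29)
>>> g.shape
(11, 5)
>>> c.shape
(5, 11)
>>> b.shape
(5, 29)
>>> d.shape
()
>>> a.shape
(29,)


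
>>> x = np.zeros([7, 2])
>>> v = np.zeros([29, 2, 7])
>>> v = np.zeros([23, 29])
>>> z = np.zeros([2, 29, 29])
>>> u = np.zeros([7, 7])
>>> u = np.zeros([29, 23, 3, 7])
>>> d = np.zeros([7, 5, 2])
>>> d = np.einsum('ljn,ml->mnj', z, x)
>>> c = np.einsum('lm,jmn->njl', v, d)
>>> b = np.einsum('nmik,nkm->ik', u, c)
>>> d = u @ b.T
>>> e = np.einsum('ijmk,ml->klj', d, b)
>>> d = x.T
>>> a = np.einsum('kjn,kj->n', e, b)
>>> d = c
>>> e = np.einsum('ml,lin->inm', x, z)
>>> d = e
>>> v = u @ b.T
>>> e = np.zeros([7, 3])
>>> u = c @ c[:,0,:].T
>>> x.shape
(7, 2)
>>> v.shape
(29, 23, 3, 3)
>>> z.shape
(2, 29, 29)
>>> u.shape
(29, 7, 29)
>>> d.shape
(29, 29, 7)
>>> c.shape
(29, 7, 23)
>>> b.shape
(3, 7)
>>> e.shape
(7, 3)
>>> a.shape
(23,)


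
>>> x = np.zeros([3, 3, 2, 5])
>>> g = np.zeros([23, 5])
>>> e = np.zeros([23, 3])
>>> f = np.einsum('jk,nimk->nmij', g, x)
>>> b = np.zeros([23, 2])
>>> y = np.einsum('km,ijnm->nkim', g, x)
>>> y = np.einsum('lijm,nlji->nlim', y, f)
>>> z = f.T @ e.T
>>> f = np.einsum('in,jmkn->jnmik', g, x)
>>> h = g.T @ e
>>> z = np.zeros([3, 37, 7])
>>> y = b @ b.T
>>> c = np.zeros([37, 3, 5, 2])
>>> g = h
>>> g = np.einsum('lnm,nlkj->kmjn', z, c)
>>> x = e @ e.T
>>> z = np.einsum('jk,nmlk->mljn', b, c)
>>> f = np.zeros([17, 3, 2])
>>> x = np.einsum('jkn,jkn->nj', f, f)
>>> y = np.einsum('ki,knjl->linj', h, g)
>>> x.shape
(2, 17)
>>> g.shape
(5, 7, 2, 37)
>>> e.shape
(23, 3)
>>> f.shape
(17, 3, 2)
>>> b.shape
(23, 2)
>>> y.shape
(37, 3, 7, 2)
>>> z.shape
(3, 5, 23, 37)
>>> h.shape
(5, 3)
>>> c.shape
(37, 3, 5, 2)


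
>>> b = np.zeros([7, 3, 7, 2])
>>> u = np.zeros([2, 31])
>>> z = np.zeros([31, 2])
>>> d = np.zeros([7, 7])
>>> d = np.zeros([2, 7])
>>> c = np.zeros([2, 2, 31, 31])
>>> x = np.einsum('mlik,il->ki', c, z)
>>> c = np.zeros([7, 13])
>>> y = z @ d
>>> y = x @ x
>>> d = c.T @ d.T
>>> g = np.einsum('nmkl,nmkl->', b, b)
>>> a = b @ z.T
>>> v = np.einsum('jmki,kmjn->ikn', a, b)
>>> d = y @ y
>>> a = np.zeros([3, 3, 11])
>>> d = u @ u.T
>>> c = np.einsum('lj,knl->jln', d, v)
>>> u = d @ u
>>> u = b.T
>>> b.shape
(7, 3, 7, 2)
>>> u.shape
(2, 7, 3, 7)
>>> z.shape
(31, 2)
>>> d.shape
(2, 2)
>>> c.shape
(2, 2, 7)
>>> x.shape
(31, 31)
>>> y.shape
(31, 31)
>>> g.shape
()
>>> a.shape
(3, 3, 11)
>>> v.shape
(31, 7, 2)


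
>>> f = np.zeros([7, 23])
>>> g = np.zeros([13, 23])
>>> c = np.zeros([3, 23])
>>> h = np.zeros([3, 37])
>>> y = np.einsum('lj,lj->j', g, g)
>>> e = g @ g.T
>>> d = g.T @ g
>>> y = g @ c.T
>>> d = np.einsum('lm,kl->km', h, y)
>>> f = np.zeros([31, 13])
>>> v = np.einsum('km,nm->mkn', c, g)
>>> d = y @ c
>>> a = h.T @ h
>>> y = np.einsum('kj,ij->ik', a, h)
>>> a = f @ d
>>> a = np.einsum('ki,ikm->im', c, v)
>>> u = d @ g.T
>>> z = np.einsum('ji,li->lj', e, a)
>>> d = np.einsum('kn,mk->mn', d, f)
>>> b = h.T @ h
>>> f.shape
(31, 13)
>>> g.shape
(13, 23)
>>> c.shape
(3, 23)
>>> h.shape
(3, 37)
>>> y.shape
(3, 37)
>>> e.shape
(13, 13)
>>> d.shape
(31, 23)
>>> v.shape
(23, 3, 13)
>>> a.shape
(23, 13)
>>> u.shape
(13, 13)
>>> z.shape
(23, 13)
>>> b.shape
(37, 37)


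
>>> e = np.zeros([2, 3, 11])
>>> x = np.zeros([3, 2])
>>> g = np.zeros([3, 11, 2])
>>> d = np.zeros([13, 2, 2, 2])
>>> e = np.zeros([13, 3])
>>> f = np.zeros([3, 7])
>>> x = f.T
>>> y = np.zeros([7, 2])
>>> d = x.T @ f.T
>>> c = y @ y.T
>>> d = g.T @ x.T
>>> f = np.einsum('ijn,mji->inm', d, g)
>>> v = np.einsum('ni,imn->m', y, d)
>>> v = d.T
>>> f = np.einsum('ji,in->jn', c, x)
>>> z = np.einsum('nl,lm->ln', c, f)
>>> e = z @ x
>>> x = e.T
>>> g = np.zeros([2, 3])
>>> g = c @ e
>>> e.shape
(7, 3)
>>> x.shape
(3, 7)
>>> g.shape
(7, 3)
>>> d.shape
(2, 11, 7)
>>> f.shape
(7, 3)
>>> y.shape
(7, 2)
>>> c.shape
(7, 7)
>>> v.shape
(7, 11, 2)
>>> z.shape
(7, 7)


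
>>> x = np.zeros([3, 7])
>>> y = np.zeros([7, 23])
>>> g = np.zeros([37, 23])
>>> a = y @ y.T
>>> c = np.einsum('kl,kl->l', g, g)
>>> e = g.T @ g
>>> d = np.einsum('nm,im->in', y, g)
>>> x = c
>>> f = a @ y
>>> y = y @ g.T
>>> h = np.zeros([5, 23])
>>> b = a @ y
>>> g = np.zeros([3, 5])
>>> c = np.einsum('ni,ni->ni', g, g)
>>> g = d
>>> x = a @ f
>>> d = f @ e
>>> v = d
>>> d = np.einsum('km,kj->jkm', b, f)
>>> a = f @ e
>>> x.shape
(7, 23)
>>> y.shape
(7, 37)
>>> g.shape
(37, 7)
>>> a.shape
(7, 23)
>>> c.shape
(3, 5)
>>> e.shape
(23, 23)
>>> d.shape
(23, 7, 37)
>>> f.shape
(7, 23)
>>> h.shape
(5, 23)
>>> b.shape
(7, 37)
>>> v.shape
(7, 23)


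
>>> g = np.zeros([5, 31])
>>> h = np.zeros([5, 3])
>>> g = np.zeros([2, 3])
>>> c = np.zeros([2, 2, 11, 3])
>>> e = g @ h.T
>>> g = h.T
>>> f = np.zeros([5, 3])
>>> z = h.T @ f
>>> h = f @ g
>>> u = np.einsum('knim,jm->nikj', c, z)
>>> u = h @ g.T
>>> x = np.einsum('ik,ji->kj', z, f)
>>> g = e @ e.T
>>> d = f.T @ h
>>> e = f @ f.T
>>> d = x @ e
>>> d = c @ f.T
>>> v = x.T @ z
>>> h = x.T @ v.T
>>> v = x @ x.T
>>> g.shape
(2, 2)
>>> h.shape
(5, 5)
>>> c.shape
(2, 2, 11, 3)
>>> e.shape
(5, 5)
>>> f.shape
(5, 3)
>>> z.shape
(3, 3)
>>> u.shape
(5, 3)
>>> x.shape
(3, 5)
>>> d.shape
(2, 2, 11, 5)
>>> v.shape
(3, 3)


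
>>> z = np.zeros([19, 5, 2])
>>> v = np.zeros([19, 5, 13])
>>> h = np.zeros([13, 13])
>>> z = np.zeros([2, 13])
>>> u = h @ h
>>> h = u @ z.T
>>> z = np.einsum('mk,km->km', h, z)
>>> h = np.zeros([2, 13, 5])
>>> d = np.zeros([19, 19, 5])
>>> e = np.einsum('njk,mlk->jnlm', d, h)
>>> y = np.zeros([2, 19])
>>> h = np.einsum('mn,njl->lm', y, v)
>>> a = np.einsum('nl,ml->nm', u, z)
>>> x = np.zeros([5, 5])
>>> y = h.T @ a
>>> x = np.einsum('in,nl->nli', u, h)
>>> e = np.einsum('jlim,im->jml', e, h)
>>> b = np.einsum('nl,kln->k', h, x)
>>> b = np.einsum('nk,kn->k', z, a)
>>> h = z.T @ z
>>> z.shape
(2, 13)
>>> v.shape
(19, 5, 13)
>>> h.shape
(13, 13)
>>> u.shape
(13, 13)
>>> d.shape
(19, 19, 5)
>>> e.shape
(19, 2, 19)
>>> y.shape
(2, 2)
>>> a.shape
(13, 2)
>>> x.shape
(13, 2, 13)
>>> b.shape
(13,)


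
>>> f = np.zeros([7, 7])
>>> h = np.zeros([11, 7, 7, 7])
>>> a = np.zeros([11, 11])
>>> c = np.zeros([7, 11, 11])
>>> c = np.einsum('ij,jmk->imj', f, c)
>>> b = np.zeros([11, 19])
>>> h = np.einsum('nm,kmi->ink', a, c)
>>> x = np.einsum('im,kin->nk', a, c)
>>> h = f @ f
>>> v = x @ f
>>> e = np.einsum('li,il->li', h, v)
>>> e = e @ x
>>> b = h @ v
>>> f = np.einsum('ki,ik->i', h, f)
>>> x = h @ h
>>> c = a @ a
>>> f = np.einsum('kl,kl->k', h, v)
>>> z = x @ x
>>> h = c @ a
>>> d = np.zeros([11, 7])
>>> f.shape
(7,)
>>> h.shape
(11, 11)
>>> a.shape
(11, 11)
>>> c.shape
(11, 11)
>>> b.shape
(7, 7)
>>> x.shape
(7, 7)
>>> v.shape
(7, 7)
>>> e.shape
(7, 7)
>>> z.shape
(7, 7)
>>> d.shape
(11, 7)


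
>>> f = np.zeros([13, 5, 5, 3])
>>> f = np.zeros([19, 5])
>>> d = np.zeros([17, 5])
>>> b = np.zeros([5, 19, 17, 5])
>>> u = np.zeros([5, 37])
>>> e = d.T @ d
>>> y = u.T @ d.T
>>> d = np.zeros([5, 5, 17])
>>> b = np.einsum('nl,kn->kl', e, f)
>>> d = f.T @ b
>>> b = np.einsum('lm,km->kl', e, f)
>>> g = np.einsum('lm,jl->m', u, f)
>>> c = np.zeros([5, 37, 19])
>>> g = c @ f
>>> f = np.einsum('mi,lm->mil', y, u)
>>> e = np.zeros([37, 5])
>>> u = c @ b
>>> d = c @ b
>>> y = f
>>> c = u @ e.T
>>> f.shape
(37, 17, 5)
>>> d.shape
(5, 37, 5)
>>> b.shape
(19, 5)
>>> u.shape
(5, 37, 5)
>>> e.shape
(37, 5)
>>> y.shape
(37, 17, 5)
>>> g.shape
(5, 37, 5)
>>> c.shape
(5, 37, 37)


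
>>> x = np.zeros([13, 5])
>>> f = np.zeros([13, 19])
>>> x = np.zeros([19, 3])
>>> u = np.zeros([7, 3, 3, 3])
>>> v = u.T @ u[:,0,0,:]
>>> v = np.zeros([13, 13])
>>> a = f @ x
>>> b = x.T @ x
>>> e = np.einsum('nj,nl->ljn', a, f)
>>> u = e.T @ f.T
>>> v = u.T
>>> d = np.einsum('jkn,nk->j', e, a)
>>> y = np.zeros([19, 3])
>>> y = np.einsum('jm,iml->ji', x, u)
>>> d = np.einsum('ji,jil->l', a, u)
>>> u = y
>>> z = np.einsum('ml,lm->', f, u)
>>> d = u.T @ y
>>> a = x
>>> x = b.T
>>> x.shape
(3, 3)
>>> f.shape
(13, 19)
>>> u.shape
(19, 13)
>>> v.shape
(13, 3, 13)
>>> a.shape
(19, 3)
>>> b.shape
(3, 3)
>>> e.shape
(19, 3, 13)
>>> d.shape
(13, 13)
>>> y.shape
(19, 13)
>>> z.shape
()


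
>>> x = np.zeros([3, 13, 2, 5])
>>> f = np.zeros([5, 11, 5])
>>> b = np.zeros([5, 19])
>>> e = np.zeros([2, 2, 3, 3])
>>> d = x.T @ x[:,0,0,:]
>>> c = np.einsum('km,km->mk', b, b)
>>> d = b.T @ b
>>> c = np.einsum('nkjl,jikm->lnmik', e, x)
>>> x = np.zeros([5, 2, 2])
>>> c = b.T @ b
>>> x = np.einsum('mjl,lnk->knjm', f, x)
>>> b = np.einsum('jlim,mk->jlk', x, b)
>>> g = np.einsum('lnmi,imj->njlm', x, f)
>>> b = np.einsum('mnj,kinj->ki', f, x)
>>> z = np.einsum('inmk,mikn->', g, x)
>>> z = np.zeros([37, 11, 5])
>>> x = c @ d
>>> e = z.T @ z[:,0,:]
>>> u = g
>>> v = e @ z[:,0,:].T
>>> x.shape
(19, 19)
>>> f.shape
(5, 11, 5)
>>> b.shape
(2, 2)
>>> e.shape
(5, 11, 5)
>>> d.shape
(19, 19)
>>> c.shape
(19, 19)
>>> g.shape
(2, 5, 2, 11)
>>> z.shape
(37, 11, 5)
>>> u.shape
(2, 5, 2, 11)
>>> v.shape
(5, 11, 37)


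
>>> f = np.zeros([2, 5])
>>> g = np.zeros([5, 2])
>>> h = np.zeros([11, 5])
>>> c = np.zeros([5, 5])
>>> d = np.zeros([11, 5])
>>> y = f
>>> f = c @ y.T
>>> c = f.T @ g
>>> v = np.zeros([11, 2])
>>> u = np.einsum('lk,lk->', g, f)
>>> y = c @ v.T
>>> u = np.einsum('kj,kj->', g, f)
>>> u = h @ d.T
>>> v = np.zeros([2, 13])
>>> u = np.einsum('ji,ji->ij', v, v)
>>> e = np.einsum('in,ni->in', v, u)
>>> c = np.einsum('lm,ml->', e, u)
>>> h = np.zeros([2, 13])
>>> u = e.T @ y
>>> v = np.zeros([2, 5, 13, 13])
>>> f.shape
(5, 2)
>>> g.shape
(5, 2)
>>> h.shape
(2, 13)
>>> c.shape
()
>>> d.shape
(11, 5)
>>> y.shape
(2, 11)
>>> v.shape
(2, 5, 13, 13)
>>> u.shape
(13, 11)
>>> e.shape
(2, 13)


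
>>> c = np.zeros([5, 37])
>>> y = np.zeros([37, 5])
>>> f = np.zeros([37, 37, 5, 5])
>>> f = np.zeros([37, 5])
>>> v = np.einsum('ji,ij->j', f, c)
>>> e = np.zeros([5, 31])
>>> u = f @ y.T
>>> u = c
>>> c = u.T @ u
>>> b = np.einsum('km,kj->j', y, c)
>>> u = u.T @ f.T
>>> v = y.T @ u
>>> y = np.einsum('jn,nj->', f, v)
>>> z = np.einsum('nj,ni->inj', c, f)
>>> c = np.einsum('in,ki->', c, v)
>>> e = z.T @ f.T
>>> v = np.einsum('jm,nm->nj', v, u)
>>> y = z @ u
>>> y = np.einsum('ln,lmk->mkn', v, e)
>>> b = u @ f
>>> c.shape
()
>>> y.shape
(37, 37, 5)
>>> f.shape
(37, 5)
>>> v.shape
(37, 5)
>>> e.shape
(37, 37, 37)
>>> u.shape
(37, 37)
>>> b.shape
(37, 5)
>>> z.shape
(5, 37, 37)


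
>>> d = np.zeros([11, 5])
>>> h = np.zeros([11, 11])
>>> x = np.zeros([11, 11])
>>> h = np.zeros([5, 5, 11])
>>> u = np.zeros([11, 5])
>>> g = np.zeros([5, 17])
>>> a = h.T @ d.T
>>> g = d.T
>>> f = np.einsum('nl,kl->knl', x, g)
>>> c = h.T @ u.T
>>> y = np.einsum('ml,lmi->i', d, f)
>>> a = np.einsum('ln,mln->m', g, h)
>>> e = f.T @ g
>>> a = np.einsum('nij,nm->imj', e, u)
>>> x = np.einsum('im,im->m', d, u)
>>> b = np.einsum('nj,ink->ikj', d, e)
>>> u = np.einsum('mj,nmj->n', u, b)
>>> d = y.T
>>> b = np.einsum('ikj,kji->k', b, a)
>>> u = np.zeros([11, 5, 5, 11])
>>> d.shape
(11,)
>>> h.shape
(5, 5, 11)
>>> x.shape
(5,)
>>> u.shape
(11, 5, 5, 11)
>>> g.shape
(5, 11)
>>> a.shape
(11, 5, 11)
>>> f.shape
(5, 11, 11)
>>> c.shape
(11, 5, 11)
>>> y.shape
(11,)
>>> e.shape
(11, 11, 11)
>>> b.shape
(11,)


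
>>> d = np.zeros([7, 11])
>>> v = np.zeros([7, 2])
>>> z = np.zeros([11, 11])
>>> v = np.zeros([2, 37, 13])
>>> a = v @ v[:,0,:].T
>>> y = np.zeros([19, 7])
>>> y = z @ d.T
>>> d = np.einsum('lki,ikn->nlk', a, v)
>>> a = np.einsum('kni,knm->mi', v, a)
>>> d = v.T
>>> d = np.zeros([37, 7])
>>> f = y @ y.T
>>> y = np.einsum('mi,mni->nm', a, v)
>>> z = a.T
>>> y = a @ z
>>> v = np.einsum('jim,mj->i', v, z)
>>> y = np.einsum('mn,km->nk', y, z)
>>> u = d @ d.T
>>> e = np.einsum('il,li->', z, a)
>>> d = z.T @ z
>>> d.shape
(2, 2)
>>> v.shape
(37,)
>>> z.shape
(13, 2)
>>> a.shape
(2, 13)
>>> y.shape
(2, 13)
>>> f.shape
(11, 11)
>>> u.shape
(37, 37)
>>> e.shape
()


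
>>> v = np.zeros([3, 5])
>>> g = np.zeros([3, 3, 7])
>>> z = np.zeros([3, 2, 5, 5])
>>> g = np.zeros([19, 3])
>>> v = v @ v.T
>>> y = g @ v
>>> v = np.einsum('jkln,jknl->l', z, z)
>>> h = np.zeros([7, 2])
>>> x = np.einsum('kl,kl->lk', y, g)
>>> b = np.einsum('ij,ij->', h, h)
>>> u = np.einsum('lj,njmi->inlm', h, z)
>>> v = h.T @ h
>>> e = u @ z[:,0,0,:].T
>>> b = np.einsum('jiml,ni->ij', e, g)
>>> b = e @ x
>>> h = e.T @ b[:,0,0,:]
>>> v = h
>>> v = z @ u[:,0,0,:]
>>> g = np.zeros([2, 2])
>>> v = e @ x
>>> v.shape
(5, 3, 7, 19)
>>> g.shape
(2, 2)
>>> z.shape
(3, 2, 5, 5)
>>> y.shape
(19, 3)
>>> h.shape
(3, 7, 3, 19)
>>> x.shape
(3, 19)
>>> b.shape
(5, 3, 7, 19)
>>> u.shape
(5, 3, 7, 5)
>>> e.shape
(5, 3, 7, 3)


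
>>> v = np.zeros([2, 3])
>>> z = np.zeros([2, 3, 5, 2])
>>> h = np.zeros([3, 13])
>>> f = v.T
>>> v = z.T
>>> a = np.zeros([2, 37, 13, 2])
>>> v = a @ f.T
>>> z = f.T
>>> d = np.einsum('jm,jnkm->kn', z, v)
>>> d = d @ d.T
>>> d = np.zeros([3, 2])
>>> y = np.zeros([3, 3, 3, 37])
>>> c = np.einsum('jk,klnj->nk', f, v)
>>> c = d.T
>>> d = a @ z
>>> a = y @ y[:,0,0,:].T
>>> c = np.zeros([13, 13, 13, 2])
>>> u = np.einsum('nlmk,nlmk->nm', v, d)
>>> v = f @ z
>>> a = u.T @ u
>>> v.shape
(3, 3)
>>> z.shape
(2, 3)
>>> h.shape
(3, 13)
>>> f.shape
(3, 2)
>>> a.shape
(13, 13)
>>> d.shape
(2, 37, 13, 3)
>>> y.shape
(3, 3, 3, 37)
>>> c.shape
(13, 13, 13, 2)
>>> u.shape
(2, 13)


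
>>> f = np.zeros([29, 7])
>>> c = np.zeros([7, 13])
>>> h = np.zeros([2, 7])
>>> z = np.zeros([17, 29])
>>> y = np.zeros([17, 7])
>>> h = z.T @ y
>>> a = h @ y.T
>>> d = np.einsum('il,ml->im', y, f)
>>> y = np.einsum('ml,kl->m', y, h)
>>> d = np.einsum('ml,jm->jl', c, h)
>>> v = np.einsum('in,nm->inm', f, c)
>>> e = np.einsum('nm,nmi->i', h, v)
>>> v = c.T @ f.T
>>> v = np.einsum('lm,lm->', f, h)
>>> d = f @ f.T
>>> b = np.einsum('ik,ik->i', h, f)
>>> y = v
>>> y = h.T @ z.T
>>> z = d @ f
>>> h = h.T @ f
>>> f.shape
(29, 7)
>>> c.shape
(7, 13)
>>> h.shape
(7, 7)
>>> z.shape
(29, 7)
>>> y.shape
(7, 17)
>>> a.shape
(29, 17)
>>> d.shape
(29, 29)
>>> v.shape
()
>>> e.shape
(13,)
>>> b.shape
(29,)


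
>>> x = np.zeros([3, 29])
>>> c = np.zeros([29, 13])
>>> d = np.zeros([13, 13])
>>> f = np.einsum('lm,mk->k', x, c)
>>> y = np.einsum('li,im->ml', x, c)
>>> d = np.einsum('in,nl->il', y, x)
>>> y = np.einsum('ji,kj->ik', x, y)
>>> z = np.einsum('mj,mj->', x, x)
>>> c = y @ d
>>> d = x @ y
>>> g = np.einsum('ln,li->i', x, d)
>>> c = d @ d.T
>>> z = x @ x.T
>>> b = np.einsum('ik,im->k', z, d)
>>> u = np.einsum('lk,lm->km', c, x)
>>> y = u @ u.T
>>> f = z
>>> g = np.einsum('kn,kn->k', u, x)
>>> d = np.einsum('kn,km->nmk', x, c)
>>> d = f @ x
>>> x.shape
(3, 29)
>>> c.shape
(3, 3)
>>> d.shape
(3, 29)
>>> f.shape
(3, 3)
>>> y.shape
(3, 3)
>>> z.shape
(3, 3)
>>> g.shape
(3,)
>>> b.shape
(3,)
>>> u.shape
(3, 29)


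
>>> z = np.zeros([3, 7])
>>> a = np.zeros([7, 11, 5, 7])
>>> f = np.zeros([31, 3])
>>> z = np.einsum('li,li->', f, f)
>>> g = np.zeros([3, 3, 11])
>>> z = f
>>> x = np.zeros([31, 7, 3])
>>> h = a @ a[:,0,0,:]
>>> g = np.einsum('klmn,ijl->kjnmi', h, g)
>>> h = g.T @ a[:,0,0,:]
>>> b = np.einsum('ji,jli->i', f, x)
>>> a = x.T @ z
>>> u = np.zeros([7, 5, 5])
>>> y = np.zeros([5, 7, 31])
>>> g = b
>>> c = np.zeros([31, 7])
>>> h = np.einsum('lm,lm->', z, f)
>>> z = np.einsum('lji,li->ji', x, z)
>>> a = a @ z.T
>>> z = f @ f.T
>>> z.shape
(31, 31)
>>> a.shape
(3, 7, 7)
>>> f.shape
(31, 3)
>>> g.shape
(3,)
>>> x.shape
(31, 7, 3)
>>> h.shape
()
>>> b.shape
(3,)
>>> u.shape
(7, 5, 5)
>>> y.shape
(5, 7, 31)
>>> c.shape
(31, 7)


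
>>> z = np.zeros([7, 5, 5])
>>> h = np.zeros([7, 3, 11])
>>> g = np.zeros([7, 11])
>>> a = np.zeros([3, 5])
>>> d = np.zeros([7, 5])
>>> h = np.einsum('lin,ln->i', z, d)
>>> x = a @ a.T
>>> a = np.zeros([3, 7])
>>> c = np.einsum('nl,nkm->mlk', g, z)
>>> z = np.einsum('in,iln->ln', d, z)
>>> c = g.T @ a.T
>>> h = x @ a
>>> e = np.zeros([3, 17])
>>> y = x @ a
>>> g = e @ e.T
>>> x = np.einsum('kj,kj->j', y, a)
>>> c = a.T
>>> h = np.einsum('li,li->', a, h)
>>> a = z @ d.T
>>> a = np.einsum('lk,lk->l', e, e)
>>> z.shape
(5, 5)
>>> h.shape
()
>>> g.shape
(3, 3)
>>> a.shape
(3,)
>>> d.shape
(7, 5)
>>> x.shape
(7,)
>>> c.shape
(7, 3)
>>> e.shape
(3, 17)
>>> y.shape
(3, 7)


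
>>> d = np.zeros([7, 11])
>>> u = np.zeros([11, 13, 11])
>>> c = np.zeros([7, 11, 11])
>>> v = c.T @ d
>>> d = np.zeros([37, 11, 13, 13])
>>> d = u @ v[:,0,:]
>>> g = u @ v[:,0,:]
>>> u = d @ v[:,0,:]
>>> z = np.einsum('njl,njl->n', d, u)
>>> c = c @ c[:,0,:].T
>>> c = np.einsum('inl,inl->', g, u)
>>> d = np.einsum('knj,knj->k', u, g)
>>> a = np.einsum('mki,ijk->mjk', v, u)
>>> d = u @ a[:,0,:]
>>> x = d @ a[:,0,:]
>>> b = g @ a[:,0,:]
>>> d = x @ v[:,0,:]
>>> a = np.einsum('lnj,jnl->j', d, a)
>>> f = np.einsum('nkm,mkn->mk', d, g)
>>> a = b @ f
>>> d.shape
(11, 13, 11)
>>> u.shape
(11, 13, 11)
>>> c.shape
()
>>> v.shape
(11, 11, 11)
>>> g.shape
(11, 13, 11)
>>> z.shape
(11,)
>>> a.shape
(11, 13, 13)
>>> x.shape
(11, 13, 11)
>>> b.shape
(11, 13, 11)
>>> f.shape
(11, 13)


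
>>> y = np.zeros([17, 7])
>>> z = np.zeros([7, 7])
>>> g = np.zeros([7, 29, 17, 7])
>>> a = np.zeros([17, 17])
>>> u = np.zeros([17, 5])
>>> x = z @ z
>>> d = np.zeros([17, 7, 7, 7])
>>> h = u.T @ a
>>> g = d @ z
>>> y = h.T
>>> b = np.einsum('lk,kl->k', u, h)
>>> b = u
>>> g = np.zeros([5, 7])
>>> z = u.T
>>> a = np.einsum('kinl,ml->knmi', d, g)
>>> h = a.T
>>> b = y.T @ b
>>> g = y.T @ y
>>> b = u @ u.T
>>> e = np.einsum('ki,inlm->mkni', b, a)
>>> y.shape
(17, 5)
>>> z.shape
(5, 17)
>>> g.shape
(5, 5)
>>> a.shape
(17, 7, 5, 7)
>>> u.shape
(17, 5)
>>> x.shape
(7, 7)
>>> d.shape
(17, 7, 7, 7)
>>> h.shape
(7, 5, 7, 17)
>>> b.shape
(17, 17)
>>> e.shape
(7, 17, 7, 17)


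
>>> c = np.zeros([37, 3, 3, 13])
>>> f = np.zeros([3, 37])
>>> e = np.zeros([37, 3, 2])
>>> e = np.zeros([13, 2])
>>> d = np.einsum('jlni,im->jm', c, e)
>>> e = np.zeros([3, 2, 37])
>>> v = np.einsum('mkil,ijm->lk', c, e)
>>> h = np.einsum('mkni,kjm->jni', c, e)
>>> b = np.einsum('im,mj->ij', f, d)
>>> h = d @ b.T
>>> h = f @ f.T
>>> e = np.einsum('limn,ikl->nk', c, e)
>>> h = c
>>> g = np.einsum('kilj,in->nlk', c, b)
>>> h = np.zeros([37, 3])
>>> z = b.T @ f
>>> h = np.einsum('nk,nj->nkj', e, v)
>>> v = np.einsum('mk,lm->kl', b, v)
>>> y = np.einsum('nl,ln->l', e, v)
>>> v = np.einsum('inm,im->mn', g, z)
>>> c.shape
(37, 3, 3, 13)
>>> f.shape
(3, 37)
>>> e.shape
(13, 2)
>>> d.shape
(37, 2)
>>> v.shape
(37, 3)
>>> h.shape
(13, 2, 3)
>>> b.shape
(3, 2)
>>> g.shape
(2, 3, 37)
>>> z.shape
(2, 37)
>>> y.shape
(2,)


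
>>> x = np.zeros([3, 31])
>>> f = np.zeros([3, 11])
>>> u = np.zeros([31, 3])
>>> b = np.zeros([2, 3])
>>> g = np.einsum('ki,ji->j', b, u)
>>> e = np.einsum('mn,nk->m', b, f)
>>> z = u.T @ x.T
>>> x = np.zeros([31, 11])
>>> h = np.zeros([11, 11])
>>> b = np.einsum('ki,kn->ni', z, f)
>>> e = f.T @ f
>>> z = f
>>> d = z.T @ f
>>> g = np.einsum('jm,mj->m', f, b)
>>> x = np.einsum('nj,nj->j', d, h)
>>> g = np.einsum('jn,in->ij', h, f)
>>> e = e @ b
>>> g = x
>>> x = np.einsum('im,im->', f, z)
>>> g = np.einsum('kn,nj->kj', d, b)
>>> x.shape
()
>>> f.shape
(3, 11)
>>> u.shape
(31, 3)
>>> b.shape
(11, 3)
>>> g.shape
(11, 3)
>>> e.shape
(11, 3)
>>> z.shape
(3, 11)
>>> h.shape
(11, 11)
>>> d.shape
(11, 11)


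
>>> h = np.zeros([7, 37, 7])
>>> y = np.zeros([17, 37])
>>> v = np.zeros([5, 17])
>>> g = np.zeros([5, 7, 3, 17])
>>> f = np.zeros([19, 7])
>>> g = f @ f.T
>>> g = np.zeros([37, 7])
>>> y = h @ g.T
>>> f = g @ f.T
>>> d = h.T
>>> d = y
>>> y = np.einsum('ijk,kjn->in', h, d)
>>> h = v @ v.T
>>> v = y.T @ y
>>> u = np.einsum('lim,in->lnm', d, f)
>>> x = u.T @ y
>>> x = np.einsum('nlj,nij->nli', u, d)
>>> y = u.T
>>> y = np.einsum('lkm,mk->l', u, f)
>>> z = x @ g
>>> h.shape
(5, 5)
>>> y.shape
(7,)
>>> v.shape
(37, 37)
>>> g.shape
(37, 7)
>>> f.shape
(37, 19)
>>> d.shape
(7, 37, 37)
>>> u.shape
(7, 19, 37)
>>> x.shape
(7, 19, 37)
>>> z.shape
(7, 19, 7)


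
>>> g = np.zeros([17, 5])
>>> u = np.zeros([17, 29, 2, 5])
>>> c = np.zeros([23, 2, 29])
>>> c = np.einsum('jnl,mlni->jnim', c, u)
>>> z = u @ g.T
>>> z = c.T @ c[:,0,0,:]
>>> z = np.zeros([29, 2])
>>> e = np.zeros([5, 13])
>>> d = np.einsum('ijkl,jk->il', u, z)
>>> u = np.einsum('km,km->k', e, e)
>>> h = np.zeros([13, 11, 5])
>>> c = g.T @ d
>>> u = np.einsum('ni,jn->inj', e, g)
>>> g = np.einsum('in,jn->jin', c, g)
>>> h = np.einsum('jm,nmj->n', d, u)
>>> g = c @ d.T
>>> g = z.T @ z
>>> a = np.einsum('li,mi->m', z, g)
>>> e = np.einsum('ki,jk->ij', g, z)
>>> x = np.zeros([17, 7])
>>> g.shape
(2, 2)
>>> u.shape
(13, 5, 17)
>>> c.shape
(5, 5)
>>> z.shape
(29, 2)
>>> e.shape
(2, 29)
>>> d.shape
(17, 5)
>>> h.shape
(13,)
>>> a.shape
(2,)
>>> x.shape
(17, 7)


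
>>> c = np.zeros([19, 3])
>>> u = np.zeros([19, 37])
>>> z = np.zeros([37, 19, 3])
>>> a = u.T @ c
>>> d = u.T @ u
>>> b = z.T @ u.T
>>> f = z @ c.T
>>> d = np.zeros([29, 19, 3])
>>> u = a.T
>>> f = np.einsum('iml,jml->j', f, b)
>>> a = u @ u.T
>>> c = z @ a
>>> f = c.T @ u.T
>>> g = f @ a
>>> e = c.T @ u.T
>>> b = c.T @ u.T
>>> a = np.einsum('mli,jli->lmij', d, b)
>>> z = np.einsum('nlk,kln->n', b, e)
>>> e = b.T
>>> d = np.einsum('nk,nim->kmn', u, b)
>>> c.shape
(37, 19, 3)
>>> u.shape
(3, 37)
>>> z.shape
(3,)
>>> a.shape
(19, 29, 3, 3)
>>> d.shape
(37, 3, 3)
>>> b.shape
(3, 19, 3)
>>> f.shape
(3, 19, 3)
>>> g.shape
(3, 19, 3)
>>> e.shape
(3, 19, 3)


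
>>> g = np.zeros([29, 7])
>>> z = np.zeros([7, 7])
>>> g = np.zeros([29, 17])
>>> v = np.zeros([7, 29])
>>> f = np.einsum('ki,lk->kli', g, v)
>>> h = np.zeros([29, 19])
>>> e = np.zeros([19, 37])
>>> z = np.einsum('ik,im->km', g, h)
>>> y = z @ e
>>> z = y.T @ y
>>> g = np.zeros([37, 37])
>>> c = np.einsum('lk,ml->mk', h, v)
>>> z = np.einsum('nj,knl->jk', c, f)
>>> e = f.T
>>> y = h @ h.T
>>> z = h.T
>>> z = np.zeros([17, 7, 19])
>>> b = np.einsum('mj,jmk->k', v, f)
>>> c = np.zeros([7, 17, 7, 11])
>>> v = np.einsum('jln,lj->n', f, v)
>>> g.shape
(37, 37)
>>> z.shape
(17, 7, 19)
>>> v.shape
(17,)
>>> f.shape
(29, 7, 17)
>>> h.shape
(29, 19)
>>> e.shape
(17, 7, 29)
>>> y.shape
(29, 29)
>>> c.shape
(7, 17, 7, 11)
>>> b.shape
(17,)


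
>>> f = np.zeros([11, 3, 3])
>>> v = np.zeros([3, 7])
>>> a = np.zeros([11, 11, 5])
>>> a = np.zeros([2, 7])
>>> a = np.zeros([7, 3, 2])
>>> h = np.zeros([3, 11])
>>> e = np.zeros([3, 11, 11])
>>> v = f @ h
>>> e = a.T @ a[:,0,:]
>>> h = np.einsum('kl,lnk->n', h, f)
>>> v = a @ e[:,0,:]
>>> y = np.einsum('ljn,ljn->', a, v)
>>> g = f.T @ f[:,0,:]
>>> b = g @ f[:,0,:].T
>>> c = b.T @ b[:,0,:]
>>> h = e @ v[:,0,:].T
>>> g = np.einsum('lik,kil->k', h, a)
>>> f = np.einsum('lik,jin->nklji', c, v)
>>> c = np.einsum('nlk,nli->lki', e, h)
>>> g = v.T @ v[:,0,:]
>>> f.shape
(2, 11, 11, 7, 3)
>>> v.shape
(7, 3, 2)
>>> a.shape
(7, 3, 2)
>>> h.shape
(2, 3, 7)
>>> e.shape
(2, 3, 2)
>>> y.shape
()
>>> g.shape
(2, 3, 2)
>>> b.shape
(3, 3, 11)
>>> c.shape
(3, 2, 7)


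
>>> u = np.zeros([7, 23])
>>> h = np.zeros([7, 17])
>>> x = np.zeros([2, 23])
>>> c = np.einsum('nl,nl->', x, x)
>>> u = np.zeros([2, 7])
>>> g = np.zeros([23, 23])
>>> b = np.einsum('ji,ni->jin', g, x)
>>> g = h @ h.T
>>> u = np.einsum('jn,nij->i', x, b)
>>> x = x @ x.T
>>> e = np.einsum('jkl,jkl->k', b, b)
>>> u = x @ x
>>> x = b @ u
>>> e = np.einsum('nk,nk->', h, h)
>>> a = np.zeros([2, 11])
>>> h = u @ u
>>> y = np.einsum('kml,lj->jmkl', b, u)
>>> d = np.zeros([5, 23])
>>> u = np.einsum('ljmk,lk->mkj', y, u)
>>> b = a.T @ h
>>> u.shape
(23, 2, 23)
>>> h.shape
(2, 2)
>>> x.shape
(23, 23, 2)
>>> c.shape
()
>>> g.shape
(7, 7)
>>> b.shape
(11, 2)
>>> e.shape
()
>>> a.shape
(2, 11)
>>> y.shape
(2, 23, 23, 2)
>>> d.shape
(5, 23)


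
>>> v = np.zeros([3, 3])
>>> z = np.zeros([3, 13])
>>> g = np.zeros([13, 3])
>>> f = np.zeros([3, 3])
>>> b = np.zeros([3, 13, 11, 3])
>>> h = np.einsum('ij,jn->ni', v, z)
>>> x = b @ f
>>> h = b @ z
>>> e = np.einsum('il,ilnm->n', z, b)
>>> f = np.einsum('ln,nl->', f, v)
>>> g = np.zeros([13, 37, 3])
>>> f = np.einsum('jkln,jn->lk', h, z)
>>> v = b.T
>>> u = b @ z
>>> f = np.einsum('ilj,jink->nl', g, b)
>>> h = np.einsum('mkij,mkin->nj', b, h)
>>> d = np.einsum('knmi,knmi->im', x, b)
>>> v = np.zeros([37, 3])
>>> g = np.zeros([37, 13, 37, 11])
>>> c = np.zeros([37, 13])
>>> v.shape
(37, 3)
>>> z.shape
(3, 13)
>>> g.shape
(37, 13, 37, 11)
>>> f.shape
(11, 37)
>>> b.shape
(3, 13, 11, 3)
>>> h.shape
(13, 3)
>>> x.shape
(3, 13, 11, 3)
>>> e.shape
(11,)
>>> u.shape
(3, 13, 11, 13)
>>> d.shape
(3, 11)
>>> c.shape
(37, 13)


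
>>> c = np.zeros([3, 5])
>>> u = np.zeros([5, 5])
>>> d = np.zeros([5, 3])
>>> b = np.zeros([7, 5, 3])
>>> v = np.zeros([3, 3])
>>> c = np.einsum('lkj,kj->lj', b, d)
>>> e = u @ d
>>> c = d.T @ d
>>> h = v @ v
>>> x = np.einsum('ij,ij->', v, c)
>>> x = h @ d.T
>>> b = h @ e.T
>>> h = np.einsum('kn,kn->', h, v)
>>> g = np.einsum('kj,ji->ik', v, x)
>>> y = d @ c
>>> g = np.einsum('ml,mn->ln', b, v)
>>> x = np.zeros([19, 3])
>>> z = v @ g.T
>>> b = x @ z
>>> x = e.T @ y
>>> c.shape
(3, 3)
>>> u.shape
(5, 5)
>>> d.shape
(5, 3)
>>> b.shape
(19, 5)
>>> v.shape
(3, 3)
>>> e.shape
(5, 3)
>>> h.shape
()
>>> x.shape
(3, 3)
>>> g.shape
(5, 3)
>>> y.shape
(5, 3)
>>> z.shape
(3, 5)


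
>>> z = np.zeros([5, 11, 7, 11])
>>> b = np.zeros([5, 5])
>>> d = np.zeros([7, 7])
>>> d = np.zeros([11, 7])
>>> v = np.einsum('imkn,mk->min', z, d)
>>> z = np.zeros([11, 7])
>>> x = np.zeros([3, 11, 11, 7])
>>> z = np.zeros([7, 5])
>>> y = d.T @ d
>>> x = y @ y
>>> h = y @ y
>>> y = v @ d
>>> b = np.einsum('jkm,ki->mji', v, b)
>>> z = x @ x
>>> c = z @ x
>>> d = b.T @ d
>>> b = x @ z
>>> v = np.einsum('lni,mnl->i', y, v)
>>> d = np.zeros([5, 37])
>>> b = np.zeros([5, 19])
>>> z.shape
(7, 7)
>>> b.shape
(5, 19)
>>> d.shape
(5, 37)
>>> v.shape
(7,)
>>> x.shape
(7, 7)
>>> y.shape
(11, 5, 7)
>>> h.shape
(7, 7)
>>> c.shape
(7, 7)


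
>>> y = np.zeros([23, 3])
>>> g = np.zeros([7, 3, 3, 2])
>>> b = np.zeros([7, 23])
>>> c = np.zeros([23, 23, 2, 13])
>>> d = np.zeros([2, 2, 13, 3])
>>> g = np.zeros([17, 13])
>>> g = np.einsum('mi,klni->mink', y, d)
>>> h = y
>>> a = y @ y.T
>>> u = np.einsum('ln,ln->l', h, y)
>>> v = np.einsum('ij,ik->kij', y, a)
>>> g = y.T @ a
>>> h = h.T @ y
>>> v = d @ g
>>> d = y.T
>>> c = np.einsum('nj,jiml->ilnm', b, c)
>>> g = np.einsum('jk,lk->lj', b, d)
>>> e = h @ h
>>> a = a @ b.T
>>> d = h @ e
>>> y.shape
(23, 3)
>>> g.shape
(3, 7)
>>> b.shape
(7, 23)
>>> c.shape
(23, 13, 7, 2)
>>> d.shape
(3, 3)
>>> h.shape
(3, 3)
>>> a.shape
(23, 7)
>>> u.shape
(23,)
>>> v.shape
(2, 2, 13, 23)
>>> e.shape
(3, 3)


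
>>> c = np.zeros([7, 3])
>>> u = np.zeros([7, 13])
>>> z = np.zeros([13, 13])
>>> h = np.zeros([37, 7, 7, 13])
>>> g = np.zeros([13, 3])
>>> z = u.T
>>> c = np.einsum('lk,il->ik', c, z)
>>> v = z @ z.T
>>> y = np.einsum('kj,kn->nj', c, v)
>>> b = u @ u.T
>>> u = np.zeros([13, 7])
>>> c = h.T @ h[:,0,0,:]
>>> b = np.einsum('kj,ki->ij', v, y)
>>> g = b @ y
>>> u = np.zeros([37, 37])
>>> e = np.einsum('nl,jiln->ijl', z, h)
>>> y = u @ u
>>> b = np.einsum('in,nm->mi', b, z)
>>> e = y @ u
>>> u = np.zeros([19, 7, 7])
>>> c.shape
(13, 7, 7, 13)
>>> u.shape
(19, 7, 7)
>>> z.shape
(13, 7)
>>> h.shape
(37, 7, 7, 13)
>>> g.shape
(3, 3)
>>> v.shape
(13, 13)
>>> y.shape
(37, 37)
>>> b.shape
(7, 3)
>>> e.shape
(37, 37)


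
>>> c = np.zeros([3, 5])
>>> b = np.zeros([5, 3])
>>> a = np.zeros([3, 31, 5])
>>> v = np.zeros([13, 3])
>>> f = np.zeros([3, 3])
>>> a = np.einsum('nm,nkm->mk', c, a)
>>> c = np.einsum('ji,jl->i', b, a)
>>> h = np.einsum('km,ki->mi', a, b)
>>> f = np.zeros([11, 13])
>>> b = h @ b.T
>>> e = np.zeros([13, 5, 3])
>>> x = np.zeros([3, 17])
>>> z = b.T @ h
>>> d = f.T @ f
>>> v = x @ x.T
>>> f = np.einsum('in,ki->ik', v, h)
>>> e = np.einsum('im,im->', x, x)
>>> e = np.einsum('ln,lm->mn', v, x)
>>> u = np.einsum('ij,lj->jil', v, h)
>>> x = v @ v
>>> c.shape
(3,)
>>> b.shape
(31, 5)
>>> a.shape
(5, 31)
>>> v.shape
(3, 3)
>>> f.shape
(3, 31)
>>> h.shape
(31, 3)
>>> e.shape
(17, 3)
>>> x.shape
(3, 3)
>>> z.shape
(5, 3)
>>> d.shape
(13, 13)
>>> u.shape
(3, 3, 31)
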